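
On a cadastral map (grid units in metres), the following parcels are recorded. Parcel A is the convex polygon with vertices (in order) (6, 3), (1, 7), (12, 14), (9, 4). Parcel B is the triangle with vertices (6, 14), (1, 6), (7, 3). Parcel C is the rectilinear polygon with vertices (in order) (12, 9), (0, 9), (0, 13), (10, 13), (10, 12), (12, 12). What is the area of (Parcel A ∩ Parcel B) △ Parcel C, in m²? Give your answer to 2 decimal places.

64.57

|Parcel A ∩ Parcel B| = 21.7892.
|(Parcel A ∩ Parcel B) ∩ Parcel C| = 1.6073.
|(Parcel A ∩ Parcel B) △ Parcel C| = 21.7892 + 46 − 3.2147 = 64.57.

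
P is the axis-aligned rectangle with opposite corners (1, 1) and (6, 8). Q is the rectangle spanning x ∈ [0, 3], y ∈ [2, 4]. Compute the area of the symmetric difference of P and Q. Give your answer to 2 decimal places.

|P∩Q|: x∈[1,3], y∈[2,4] → 2·2 = 4.
|P △ Q| = |P| + |Q| − 2·|P∩Q| = 35 + 6 − 8 = 33.00.

33.00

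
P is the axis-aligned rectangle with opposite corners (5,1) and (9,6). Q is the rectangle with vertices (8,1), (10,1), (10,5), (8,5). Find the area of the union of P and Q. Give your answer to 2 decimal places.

24.00

By inclusion–exclusion:
Individual areas: |P| = 20, |Q| = 8.
|P∩Q|: x∈[8,9], y∈[1,5] → 1·4 = 4.
|P ∪ Q| = 28 − 4 = 24.00.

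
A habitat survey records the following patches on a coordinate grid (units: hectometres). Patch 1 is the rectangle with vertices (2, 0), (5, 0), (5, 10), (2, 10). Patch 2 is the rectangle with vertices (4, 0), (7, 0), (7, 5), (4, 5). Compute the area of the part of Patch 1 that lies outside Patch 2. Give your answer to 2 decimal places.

25.00

|Patch 1∩Patch 2|: x∈[4,5], y∈[0,5] → 1·5 = 5.
|Patch 1| = 30.
|Patch 1 ∖ Patch 2| = |Patch 1| − |Patch 1∩Patch 2| = 30 − 5 = 25.00.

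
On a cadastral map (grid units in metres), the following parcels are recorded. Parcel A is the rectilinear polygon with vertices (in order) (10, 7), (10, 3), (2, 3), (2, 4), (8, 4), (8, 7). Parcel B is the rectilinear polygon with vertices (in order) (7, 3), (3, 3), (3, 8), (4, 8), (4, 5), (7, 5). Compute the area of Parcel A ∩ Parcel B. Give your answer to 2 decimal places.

The intersection is the polygon with vertices (3,3), (3,4), (7,4), (7,3).
By the shoelace formula its area is 4.00.

4.00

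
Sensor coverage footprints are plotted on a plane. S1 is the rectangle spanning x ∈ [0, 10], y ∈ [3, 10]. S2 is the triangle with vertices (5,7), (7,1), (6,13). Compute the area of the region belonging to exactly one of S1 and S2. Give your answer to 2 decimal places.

64.25

|S1| = 70, |S2| = 9, |S1∩S2| = 7.375.
|S1 △ S2| = |S1| + |S2| − 2·|S1∩S2| = 70 + 9 − 14.75 = 64.25.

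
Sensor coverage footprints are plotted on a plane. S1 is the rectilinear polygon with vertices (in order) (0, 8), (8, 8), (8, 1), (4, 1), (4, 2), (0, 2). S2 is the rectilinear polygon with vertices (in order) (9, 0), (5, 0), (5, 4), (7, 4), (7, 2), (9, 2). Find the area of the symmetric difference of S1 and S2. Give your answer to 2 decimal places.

50.00

|S1| = 52, |S2| = 12, |S1∩S2| = 7.
|S1 △ S2| = |S1| + |S2| − 2·|S1∩S2| = 52 + 12 − 14 = 50.00.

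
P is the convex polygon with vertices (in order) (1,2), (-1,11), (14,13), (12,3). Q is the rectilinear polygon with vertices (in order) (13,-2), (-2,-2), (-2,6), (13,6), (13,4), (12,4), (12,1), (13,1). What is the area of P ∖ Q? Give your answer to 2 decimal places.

82.42

|P| = 123.5, |P∩Q| = 41.0778.
|P ∖ Q| = |P| − |P∩Q| = 123.5 − 41.0778 = 82.42.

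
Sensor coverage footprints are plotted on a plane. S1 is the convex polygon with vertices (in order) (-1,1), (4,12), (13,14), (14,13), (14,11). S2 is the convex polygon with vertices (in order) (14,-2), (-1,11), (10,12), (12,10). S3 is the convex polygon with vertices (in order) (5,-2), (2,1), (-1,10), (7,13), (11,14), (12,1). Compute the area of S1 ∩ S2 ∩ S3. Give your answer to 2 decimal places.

The intersection is the polygon with vertices (10,12), (11.25,10.75), (11.366,9.244), (5.522,5.348), (2.261,8.174), (3.741,11.431).
By the shoelace formula its area is 38.53.

38.53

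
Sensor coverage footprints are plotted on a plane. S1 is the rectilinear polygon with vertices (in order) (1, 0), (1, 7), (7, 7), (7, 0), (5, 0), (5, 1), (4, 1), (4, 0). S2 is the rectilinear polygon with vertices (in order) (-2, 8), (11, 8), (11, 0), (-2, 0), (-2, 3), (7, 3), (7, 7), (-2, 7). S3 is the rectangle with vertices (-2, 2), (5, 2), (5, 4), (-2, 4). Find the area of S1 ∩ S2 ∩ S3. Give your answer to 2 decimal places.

The intersection is the polygon with vertices (5,3), (5,2), (1,2), (1,3).
By the shoelace formula its area is 4.00.

4.00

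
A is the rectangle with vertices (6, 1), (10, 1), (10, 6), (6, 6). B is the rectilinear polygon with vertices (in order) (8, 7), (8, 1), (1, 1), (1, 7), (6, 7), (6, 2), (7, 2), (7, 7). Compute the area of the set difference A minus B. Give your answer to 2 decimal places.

14.00

|A| = 20, |A∩B| = 6.
|A ∖ B| = |A| − |A∩B| = 20 − 6 = 14.00.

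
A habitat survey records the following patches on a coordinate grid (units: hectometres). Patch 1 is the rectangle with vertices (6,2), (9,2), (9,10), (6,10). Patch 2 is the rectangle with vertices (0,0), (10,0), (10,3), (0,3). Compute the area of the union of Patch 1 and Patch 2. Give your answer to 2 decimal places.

By inclusion–exclusion:
Individual areas: |Patch 1| = 24, |Patch 2| = 30.
|Patch 1∩Patch 2|: x∈[6,9], y∈[2,3] → 3·1 = 3.
|Patch 1 ∪ Patch 2| = 54 − 3 = 51.00.

51.00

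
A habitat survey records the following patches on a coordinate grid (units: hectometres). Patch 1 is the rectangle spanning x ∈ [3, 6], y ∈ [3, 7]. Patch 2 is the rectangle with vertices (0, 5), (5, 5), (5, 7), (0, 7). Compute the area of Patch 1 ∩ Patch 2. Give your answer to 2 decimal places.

4.00

|Patch 1∩Patch 2|: x∈[3,5], y∈[5,7] → 2·2 = 4.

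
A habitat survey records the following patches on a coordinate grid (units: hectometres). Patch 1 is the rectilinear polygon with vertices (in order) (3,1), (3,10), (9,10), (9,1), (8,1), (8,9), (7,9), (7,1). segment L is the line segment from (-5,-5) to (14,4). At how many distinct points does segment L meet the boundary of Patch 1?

2

The segment meets the boundary at (9,1.632), (8,1.158).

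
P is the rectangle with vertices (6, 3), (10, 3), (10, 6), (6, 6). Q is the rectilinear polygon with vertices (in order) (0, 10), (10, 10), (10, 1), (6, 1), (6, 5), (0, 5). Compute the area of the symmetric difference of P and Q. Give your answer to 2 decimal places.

|P| = 12, |Q| = 66, |P∩Q| = 12.
|P △ Q| = |P| + |Q| − 2·|P∩Q| = 12 + 66 − 24 = 54.00.

54.00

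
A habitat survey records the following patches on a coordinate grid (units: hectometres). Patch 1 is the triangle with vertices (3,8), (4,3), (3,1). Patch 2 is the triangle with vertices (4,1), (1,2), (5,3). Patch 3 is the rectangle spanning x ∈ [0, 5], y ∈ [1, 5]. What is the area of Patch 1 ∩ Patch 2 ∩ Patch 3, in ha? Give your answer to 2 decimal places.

0.62

The intersection is the polygon with vertices (3,1.333), (3,2.5), (3.857,2.714), (3.143,1.286).
By the shoelace formula its area is 0.62.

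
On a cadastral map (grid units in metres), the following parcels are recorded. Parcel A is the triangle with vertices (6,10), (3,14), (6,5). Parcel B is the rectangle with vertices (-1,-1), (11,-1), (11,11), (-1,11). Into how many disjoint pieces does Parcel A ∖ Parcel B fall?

1

Parcel A ∖ Parcel B is a single connected region.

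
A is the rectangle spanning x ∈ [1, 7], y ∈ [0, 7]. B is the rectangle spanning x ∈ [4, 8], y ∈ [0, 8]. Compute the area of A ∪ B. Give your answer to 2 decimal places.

By inclusion–exclusion:
Individual areas: |A| = 42, |B| = 32.
|A∩B|: x∈[4,7], y∈[0,7] → 3·7 = 21.
|A ∪ B| = 74 − 21 = 53.00.

53.00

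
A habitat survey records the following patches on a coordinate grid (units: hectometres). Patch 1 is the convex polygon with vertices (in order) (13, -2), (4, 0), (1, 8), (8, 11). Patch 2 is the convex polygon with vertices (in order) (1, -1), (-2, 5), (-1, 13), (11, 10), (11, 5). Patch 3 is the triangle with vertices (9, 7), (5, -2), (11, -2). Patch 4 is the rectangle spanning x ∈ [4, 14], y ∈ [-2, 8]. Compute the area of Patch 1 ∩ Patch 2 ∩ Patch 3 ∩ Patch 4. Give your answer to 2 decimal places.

4.11

The intersection is the polygon with vertices (9,7), (9.627,4.176), (7.061,2.636).
By the shoelace formula its area is 4.11.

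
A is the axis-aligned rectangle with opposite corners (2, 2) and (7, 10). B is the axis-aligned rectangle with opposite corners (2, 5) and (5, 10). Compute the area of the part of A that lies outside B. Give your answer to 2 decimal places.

|A∩B|: x∈[2,5], y∈[5,10] → 3·5 = 15.
|A| = 40.
|A ∖ B| = |A| − |A∩B| = 40 − 15 = 25.00.

25.00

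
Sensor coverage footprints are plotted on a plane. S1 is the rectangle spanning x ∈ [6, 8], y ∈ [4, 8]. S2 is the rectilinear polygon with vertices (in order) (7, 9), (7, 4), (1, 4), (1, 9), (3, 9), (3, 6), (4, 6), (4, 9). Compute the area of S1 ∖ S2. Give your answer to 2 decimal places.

|S1| = 8, |S1∩S2| = 4.
|S1 ∖ S2| = |S1| − |S1∩S2| = 8 − 4 = 4.00.

4.00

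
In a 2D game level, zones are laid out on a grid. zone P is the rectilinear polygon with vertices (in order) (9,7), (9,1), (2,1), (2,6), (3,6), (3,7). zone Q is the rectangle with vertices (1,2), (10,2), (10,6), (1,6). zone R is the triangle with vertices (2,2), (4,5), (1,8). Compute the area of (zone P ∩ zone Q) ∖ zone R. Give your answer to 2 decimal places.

23.50

|zone P ∩ zone Q| = 28.
|(zone P ∩ zone Q) ∩ zone R| = 4.5.
|(zone P ∩ zone Q) ∖ zone R| = 28 − 4.5 = 23.50.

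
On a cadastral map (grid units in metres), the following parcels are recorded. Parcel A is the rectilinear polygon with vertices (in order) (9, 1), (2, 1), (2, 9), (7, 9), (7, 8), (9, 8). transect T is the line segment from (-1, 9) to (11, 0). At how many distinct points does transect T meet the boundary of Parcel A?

The segment meets the boundary at (9,1.5), (2,6.75).

2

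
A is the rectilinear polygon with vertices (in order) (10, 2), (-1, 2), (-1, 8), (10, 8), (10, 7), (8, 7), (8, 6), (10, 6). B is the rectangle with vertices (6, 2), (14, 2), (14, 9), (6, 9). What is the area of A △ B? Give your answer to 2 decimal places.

|A| = 64, |B| = 56, |A∩B| = 22.
|A △ B| = |A| + |B| − 2·|A∩B| = 64 + 56 − 44 = 76.00.

76.00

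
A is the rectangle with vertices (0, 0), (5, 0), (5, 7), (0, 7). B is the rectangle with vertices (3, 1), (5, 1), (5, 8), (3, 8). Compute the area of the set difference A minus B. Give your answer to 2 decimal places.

23.00

|A∩B|: x∈[3,5], y∈[1,7] → 2·6 = 12.
|A| = 35.
|A ∖ B| = |A| − |A∩B| = 35 − 12 = 23.00.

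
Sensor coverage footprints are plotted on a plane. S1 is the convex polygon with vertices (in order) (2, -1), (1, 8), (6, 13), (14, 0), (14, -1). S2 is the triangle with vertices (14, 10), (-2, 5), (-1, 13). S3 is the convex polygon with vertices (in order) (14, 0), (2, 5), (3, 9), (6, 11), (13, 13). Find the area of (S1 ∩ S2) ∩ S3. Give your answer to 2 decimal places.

16.47

The region (S1 ∩ S2) ∩ S3 is the polygon with vertices (8.839,8.387), (2.339,6.356), (3,9), (6,11), (7.047,11.299).
By the shoelace formula its area is 16.47.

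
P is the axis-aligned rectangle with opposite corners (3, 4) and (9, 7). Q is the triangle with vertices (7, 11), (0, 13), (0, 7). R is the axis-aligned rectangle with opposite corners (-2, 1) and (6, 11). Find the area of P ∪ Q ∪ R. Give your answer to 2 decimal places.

By inclusion–exclusion:
Individual areas: |P| = 18, |Q| = 21, |R| = 80.
|P∩Q| = 0.
|P∩R|: x∈[3,6], y∈[4,7] → 3·3 = 9.
|Q∩R| = 13.7143.
|P∩Q∩R| = 0.
|P ∪ Q ∪ R| = 119 − 22.7143 + 0 = 96.29.

96.29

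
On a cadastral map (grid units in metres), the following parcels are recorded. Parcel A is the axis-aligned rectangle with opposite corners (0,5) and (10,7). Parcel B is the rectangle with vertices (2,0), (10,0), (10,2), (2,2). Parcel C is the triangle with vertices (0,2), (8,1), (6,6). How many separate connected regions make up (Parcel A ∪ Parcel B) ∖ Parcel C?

(Parcel A ∪ Parcel B) ∖ Parcel C splits into 2 disjoint pieces (area 19.05, area 12.45).

2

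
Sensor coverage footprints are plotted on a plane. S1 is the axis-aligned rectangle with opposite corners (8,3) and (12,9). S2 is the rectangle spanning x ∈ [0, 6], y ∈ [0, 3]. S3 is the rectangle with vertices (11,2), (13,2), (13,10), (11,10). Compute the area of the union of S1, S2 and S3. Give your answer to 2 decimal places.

52.00

By inclusion–exclusion:
Individual areas: |S1| = 24, |S2| = 18, |S3| = 16.
|S1∩S2| = 0 (no overlap).
|S1∩S3|: x∈[11,12], y∈[3,9] → 1·6 = 6.
|S2∩S3| = 0 (no overlap).
|S1∩S2∩S3| = 0.
|S1 ∪ S2 ∪ S3| = 58 − 6 + 0 = 52.00.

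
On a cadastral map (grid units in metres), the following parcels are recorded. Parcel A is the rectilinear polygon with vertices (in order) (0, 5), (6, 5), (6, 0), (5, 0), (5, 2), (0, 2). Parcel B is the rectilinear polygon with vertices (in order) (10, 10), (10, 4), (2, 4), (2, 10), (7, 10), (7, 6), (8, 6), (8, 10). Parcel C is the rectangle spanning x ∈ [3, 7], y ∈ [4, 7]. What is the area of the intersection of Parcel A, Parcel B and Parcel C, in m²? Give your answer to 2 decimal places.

3.00

The intersection is the polygon with vertices (6,4), (3,4), (3,5), (6,5).
By the shoelace formula its area is 3.00.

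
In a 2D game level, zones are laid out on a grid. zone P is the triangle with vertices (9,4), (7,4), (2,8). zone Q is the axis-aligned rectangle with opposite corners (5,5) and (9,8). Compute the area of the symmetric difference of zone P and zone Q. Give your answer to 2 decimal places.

13.56

|zone P| = 4, |zone Q| = 12, |zone P∩zone Q| = 1.2214.
|zone P △ zone Q| = |zone P| + |zone Q| − 2·|zone P∩zone Q| = 4 + 12 − 2.4429 = 13.56.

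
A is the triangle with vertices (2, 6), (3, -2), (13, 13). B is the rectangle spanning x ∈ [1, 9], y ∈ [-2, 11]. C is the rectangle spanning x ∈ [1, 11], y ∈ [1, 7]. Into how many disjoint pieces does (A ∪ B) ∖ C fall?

2

(A ∪ B) ∖ C splits into 2 disjoint pieces (area 38.9091, area 24).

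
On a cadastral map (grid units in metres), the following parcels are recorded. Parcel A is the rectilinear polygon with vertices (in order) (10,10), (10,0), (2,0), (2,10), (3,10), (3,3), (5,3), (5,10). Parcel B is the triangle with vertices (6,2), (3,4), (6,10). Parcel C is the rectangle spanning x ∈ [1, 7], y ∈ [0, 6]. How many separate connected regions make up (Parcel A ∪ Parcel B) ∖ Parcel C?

(Parcel A ∪ Parcel B) ∖ Parcel C splits into 2 disjoint pieces (area 39, area 4).

2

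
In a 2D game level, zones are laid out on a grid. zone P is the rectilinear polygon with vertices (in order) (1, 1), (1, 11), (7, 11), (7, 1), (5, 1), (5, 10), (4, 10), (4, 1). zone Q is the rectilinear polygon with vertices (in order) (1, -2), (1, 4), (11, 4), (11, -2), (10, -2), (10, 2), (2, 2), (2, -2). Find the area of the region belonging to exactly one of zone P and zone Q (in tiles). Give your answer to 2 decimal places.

|zone P| = 51, |zone Q| = 28, |zone P∩zone Q| = 11.
|zone P △ zone Q| = |zone P| + |zone Q| − 2·|zone P∩zone Q| = 51 + 28 − 22 = 57.00.

57.00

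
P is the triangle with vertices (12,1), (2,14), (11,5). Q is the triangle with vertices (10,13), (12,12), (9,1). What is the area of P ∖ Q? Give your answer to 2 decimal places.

11.99

|P| = 13.5, |P∩Q| = 1.5131.
|P ∖ Q| = |P| − |P∩Q| = 13.5 − 1.5131 = 11.99.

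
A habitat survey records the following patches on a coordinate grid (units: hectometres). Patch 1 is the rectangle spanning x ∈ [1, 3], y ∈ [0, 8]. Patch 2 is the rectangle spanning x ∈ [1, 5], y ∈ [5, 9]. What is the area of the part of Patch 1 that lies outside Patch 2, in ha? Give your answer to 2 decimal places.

10.00

|Patch 1∩Patch 2|: x∈[1,3], y∈[5,8] → 2·3 = 6.
|Patch 1| = 16.
|Patch 1 ∖ Patch 2| = |Patch 1| − |Patch 1∩Patch 2| = 16 − 6 = 10.00.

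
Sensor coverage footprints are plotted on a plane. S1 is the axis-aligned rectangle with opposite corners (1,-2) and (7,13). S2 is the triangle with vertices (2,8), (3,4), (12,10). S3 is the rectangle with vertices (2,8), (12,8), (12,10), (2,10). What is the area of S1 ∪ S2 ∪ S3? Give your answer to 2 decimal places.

By inclusion–exclusion:
Individual areas: |S1| = 90, |S2| = 21, |S3| = 20.
|S1∩S2| = 15.1667.
|S1∩S3|: x∈[2,7], y∈[8,10] → 5·2 = 10.
|S2∩S3| = 7.
|S1∩S2∩S3| = 2.5.
|S1 ∪ S2 ∪ S3| = 131 − 32.1667 + 2.5 = 101.33.

101.33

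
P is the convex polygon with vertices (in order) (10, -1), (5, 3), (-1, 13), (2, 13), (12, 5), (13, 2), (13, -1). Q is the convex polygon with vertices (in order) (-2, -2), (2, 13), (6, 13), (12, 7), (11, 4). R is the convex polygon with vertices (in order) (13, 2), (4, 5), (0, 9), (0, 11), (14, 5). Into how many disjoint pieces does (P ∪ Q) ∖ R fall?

2

(P ∪ Q) ∖ R splits into 2 disjoint pieces (area 63.6435, area 37.4551).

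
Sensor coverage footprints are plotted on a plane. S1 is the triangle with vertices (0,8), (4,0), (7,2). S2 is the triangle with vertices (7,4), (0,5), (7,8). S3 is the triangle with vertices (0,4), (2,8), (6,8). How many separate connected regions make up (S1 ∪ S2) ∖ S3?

3

(S1 ∪ S2) ∖ S3 splits into 3 disjoint pieces (area 0.8, area 24.6407, area 0.0848).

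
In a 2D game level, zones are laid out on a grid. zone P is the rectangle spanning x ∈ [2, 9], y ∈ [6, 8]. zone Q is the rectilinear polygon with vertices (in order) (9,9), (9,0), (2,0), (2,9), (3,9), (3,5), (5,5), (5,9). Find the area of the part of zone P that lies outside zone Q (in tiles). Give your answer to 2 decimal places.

|zone P| = 14, |zone P∩zone Q| = 10.
|zone P ∖ zone Q| = |zone P| − |zone P∩zone Q| = 14 − 10 = 4.00.

4.00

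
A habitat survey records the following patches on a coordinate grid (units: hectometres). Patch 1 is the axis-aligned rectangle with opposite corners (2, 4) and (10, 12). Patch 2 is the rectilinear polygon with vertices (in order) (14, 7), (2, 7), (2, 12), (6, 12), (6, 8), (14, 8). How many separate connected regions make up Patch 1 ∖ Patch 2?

Patch 1 ∖ Patch 2 splits into 2 disjoint pieces (area 24, area 16).

2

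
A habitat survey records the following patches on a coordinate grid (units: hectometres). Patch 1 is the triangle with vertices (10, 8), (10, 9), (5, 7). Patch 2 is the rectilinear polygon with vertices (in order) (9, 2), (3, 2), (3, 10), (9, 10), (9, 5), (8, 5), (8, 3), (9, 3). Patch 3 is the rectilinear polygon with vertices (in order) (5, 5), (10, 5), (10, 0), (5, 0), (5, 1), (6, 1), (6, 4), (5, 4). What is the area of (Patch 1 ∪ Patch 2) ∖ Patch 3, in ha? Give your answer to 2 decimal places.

|Patch 1 ∪ Patch 2| = 46.9.
|(Patch 1 ∪ Patch 2) ∩ Patch 3| = 8.
|(Patch 1 ∪ Patch 2) ∖ Patch 3| = 46.9 − 8 = 38.90.

38.90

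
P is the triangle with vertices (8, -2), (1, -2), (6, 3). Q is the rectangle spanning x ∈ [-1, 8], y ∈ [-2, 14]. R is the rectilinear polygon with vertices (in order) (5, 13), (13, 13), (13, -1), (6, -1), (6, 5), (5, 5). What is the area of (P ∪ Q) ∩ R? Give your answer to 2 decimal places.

The region (P ∪ Q) ∩ R is the polygon with vertices (8,-1), (6,-1), (6,5), (5,5), (5,13), (8,13).
By the shoelace formula its area is 36.00.

36.00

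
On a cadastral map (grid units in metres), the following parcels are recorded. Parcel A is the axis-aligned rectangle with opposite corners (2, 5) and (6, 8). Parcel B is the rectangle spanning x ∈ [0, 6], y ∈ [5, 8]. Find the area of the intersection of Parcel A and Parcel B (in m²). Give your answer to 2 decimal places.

|Parcel A∩Parcel B|: x∈[2,6], y∈[5,8] → 4·3 = 12.

12.00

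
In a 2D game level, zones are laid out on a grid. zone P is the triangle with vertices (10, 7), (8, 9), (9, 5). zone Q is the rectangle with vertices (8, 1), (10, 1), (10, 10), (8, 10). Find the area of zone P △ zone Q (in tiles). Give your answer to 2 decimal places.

15.00

|zone P| = 3, |zone Q| = 18, |zone P∩zone Q| = 3.
|zone P △ zone Q| = |zone P| + |zone Q| − 2·|zone P∩zone Q| = 3 + 18 − 6 = 15.00.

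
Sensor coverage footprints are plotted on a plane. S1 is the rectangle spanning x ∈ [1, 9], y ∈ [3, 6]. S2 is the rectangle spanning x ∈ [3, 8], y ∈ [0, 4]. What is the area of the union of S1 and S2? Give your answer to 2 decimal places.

39.00

By inclusion–exclusion:
Individual areas: |S1| = 24, |S2| = 20.
|S1∩S2|: x∈[3,8], y∈[3,4] → 5·1 = 5.
|S1 ∪ S2| = 44 − 5 = 39.00.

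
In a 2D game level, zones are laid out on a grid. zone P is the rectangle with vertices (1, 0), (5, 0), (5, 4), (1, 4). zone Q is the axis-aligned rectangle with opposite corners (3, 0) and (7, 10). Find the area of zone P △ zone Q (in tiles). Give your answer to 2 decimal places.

|zone P∩zone Q|: x∈[3,5], y∈[0,4] → 2·4 = 8.
|zone P △ zone Q| = |zone P| + |zone Q| − 2·|zone P∩zone Q| = 16 + 40 − 16 = 40.00.

40.00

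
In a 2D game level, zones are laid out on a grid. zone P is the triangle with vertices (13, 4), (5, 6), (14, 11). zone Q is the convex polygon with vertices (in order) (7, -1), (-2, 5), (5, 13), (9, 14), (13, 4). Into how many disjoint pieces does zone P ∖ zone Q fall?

zone P ∖ zone Q is a single connected region.

1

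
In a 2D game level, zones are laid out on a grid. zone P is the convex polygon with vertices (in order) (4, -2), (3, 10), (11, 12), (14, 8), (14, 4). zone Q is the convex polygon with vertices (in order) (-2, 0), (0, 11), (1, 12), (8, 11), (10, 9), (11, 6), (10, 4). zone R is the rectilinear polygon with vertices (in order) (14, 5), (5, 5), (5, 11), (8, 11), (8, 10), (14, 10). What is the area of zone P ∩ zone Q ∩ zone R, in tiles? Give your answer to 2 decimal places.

29.25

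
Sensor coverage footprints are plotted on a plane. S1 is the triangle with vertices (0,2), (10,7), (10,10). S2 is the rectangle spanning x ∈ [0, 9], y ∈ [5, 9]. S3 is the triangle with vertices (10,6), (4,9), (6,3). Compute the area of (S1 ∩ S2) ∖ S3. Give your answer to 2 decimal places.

|S1 ∩ S2| = 8.75.
|(S1 ∩ S2) ∩ S3| = 5.1795.
|(S1 ∩ S2) ∖ S3| = 8.75 − 5.1795 = 3.57.

3.57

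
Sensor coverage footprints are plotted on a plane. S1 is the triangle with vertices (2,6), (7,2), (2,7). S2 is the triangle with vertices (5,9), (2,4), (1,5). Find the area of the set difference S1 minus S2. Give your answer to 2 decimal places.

|S1| = 2.5, |S1∩S2| = 0.6267.
|S1 ∖ S2| = |S1| − |S1∩S2| = 2.5 − 0.6267 = 1.87.

1.87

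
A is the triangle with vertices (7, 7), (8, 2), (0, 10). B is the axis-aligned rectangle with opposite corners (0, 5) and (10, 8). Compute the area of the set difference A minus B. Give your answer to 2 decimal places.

|A| = 16, |A∩B| = 9.7333.
|A ∖ B| = |A| − |A∩B| = 16 − 9.7333 = 6.27.

6.27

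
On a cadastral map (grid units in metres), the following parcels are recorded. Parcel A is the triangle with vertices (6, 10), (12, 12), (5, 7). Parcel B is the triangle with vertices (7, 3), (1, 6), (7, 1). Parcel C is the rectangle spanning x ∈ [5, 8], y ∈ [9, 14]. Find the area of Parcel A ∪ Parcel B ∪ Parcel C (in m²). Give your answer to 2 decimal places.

26.18

By inclusion–exclusion:
Individual areas: |Parcel A| = 8, |Parcel B| = 6, |Parcel C| = 15.
|Parcel A∩Parcel B| = 0.
|Parcel A∩Parcel C| = 2.819.
|Parcel B∩Parcel C| = 0.
|Parcel A∩Parcel B∩Parcel C| = 0.
|Parcel A ∪ Parcel B ∪ Parcel C| = 29 − 2.819 + 0 = 26.18.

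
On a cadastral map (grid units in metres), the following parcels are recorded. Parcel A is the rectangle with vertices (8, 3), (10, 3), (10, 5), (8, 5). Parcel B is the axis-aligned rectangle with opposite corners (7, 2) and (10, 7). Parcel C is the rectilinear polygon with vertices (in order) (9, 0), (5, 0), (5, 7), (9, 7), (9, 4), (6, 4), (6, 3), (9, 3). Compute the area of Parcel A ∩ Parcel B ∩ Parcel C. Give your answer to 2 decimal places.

1.00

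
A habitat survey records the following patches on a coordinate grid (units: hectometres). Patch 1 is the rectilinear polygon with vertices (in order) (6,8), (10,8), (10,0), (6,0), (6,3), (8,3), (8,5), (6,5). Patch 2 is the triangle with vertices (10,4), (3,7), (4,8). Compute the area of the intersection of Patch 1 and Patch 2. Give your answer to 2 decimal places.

The intersection is the polygon with vertices (8,5), (7.667,5), (6,5.714), (6,6.667), (10,4), (8,4.857).
By the shoelace formula its area is 1.88.

1.88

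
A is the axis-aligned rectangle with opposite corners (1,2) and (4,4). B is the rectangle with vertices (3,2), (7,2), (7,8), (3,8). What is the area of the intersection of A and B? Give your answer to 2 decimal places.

2.00

|A∩B|: x∈[3,4], y∈[2,4] → 1·2 = 2.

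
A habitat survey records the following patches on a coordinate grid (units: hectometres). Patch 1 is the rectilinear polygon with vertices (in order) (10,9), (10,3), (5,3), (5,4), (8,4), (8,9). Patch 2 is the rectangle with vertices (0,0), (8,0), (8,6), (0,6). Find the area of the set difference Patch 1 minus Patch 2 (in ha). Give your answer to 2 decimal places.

|Patch 1| = 15, |Patch 1∩Patch 2| = 3.
|Patch 1 ∖ Patch 2| = |Patch 1| − |Patch 1∩Patch 2| = 15 − 3 = 12.00.

12.00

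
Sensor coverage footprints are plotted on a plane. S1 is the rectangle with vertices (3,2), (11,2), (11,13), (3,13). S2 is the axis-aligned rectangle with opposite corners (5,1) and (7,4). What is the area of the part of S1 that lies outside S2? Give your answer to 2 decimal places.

84.00

|S1∩S2|: x∈[5,7], y∈[2,4] → 2·2 = 4.
|S1| = 88.
|S1 ∖ S2| = |S1| − |S1∩S2| = 88 − 4 = 84.00.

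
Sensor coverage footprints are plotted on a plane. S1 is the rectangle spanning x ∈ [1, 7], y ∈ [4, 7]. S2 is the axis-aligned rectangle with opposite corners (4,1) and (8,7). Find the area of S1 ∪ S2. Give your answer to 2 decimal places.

33.00

By inclusion–exclusion:
Individual areas: |S1| = 18, |S2| = 24.
|S1∩S2|: x∈[4,7], y∈[4,7] → 3·3 = 9.
|S1 ∪ S2| = 42 − 9 = 33.00.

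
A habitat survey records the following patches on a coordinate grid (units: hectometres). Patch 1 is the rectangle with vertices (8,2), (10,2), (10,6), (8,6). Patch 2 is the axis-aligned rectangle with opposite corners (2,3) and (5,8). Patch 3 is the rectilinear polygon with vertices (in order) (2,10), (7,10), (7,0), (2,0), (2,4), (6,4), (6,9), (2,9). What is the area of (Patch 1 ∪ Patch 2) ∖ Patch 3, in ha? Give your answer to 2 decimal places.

20.00

|Patch 1 ∪ Patch 2| = 23.
|(Patch 1 ∪ Patch 2) ∩ Patch 3| = 3.
|(Patch 1 ∪ Patch 2) ∖ Patch 3| = 23 − 3 = 20.00.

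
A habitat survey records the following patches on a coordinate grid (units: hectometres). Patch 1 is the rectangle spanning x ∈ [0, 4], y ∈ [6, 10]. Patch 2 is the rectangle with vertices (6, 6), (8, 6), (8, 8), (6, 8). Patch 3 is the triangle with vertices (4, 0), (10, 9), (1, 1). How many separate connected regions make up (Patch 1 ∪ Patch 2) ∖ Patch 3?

(Patch 1 ∪ Patch 2) ∖ Patch 3 splits into 2 disjoint pieces (area 16, area 3.1597).

2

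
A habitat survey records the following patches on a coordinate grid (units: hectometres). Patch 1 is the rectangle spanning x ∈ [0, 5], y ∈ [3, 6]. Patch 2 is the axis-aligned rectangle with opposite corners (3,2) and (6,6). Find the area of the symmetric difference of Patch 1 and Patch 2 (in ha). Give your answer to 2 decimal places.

|Patch 1∩Patch 2|: x∈[3,5], y∈[3,6] → 2·3 = 6.
|Patch 1 △ Patch 2| = |Patch 1| + |Patch 2| − 2·|Patch 1∩Patch 2| = 15 + 12 − 12 = 15.00.

15.00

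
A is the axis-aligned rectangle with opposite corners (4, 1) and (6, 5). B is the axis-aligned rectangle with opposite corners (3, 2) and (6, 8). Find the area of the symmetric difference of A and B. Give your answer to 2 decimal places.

|A∩B|: x∈[4,6], y∈[2,5] → 2·3 = 6.
|A △ B| = |A| + |B| − 2·|A∩B| = 8 + 18 − 12 = 14.00.

14.00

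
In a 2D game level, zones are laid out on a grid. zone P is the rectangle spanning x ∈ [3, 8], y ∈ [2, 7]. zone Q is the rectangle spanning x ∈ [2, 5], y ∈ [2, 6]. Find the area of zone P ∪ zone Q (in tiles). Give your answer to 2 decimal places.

29.00

By inclusion–exclusion:
Individual areas: |zone P| = 25, |zone Q| = 12.
|zone P∩zone Q|: x∈[3,5], y∈[2,6] → 2·4 = 8.
|zone P ∪ zone Q| = 37 − 8 = 29.00.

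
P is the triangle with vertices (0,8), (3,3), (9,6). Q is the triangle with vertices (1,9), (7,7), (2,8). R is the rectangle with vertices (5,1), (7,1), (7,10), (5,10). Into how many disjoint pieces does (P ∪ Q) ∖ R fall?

(P ∪ Q) ∖ R splits into 3 disjoint pieces (area 1.4444, area 13.7222, area 1.7333).

3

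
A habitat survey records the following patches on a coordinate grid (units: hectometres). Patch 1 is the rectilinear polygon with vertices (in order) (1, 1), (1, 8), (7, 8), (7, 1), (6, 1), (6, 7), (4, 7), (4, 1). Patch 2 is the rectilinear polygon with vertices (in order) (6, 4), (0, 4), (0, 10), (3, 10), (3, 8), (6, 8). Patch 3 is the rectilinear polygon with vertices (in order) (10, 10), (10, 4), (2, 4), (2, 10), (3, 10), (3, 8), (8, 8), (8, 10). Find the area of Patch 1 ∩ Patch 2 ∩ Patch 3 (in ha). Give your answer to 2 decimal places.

10.00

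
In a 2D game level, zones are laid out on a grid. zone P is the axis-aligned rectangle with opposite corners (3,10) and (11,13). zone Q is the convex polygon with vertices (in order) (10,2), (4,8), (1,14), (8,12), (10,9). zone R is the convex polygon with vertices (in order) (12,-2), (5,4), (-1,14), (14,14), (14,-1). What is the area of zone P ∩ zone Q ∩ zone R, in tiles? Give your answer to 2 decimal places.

14.58

The intersection is the polygon with vertices (4.5,13), (8,12), (9.333,10), (3,10), (3,13).
By the shoelace formula its area is 14.58.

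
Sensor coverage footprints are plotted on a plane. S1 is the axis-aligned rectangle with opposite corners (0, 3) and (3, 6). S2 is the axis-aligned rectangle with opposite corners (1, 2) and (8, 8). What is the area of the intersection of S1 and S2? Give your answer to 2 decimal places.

|S1∩S2|: x∈[1,3], y∈[3,6] → 2·3 = 6.

6.00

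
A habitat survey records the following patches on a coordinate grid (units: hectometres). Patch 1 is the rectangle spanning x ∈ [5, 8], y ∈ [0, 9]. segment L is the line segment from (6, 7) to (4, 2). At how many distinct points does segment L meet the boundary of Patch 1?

1

The segment meets the boundary at (5,4.5).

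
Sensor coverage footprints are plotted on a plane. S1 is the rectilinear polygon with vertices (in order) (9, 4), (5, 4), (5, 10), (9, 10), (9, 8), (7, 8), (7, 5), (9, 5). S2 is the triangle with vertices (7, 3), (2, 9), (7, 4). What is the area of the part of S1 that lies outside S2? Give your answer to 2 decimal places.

16.82

|S1| = 18, |S1∩S2| = 1.1833.
|S1 ∖ S2| = |S1| − |S1∩S2| = 18 − 1.1833 = 16.82.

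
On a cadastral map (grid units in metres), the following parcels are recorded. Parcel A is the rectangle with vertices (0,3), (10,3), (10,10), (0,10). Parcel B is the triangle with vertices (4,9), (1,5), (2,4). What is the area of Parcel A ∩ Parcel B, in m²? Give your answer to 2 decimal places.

3.50

The intersection is the polygon with vertices (2,4), (1,5), (4,9).
By the shoelace formula its area is 3.50.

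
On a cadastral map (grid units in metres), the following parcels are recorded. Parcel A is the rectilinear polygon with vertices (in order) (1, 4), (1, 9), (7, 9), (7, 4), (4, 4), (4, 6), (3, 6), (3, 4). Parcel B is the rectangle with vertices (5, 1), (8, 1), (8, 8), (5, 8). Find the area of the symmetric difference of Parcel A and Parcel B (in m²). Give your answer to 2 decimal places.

|Parcel A| = 28, |Parcel B| = 21, |Parcel A∩Parcel B| = 8.
|Parcel A △ Parcel B| = |Parcel A| + |Parcel B| − 2·|Parcel A∩Parcel B| = 28 + 21 − 16 = 33.00.

33.00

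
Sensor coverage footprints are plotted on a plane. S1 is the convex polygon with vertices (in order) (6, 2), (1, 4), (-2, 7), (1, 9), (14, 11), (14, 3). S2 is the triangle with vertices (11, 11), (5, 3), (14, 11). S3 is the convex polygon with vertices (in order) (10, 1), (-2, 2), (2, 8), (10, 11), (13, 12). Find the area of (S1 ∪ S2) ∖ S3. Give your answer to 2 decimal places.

30.77

|S1 ∪ S2| = 103.2826.
|(S1 ∪ S2) ∩ S3| = 72.5144.
|(S1 ∪ S2) ∖ S3| = 103.2826 − 72.5144 = 30.77.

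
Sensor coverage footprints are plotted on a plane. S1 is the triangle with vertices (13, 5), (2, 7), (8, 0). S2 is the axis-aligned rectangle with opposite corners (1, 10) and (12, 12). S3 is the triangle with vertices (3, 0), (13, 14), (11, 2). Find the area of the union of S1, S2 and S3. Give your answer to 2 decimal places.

77.41

By inclusion–exclusion:
Individual areas: |S1| = 32.5, |S2| = 22, |S3| = 46.
|S1∩S2| = 0.
|S1∩S3| = 20.8003.
|S2∩S3| = 2.2857.
|S1∩S2∩S3| = 0.
|S1 ∪ S2 ∪ S3| = 100.5 − 23.0861 + 0 = 77.41.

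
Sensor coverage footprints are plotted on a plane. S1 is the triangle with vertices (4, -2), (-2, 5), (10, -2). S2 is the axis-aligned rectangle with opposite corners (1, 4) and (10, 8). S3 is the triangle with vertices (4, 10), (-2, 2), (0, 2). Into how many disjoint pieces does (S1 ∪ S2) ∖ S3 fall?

4

(S1 ∪ S2) ∖ S3 splits into 4 disjoint pieces (area 0.5478, area 19.253, area 1.5, area 32).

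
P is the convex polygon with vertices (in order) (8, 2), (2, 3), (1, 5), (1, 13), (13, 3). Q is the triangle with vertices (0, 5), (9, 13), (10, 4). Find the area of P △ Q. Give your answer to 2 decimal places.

52.24

|P| = 64.5, |Q| = 44.5, |P∩Q| = 28.3786.
|P △ Q| = |P| + |Q| − 2·|P∩Q| = 64.5 + 44.5 − 56.7572 = 52.24.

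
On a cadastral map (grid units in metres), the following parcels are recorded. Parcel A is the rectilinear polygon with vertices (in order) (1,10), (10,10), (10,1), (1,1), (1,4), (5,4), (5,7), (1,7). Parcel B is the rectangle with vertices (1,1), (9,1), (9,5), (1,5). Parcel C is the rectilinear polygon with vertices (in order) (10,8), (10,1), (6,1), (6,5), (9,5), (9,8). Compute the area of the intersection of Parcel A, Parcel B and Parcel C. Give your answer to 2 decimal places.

12.00

The intersection is the polygon with vertices (9,5), (9,1), (6,1), (6,5).
By the shoelace formula its area is 12.00.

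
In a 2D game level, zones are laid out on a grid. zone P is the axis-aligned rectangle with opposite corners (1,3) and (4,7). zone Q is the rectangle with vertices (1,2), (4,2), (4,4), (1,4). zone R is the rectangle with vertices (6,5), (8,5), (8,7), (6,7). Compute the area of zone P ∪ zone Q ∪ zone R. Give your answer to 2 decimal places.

By inclusion–exclusion:
Individual areas: |zone P| = 12, |zone Q| = 6, |zone R| = 4.
|zone P∩zone Q|: x∈[1,4], y∈[3,4] → 3·1 = 3.
|zone P∩zone R| = 0 (no overlap).
|zone Q∩zone R| = 0 (no overlap).
|zone P∩zone Q∩zone R| = 0.
|zone P ∪ zone Q ∪ zone R| = 22 − 3 + 0 = 19.00.

19.00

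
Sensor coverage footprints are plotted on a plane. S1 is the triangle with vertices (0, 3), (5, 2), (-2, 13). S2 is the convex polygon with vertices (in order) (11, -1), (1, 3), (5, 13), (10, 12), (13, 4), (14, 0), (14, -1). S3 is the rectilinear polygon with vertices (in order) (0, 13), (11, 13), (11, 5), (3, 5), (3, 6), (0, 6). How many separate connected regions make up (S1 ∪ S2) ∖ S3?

1

(S1 ∪ S2) ∖ S3 is a single connected region.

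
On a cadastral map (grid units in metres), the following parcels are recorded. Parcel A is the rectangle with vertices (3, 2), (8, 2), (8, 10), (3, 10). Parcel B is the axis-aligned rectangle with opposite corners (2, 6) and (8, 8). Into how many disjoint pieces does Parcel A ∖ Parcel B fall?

Parcel A ∖ Parcel B splits into 2 disjoint pieces (area 20, area 10).

2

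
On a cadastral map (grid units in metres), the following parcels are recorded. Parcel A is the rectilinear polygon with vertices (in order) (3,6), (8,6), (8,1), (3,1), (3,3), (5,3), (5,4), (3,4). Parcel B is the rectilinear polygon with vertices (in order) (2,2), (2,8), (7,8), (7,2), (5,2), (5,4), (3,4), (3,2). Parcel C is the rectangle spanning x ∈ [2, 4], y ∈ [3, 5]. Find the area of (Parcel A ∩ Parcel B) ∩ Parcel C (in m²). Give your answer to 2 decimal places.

|Parcel A ∩ Parcel B| = 12.
|(Parcel A ∩ Parcel B) ∩ Parcel C| = 1.00.

1.00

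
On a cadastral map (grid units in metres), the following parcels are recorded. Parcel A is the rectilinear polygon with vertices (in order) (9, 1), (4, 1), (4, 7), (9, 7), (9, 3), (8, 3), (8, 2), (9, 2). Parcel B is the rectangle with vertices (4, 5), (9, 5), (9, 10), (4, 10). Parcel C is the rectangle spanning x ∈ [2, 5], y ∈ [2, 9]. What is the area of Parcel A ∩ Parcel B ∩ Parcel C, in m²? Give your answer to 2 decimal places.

2.00

The intersection is the polygon with vertices (5,7), (5,5), (4,5), (4,7).
By the shoelace formula its area is 2.00.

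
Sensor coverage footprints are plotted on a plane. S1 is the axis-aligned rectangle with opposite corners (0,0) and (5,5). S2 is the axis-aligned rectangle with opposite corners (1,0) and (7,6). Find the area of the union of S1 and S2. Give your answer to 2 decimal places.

By inclusion–exclusion:
Individual areas: |S1| = 25, |S2| = 36.
|S1∩S2|: x∈[1,5], y∈[0,5] → 4·5 = 20.
|S1 ∪ S2| = 61 − 20 = 41.00.

41.00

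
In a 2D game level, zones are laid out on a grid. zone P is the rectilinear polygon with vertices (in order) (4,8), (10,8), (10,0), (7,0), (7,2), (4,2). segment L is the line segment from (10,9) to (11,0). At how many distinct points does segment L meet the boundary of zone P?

0

The segment lies entirely outside zone P and never meets its boundary.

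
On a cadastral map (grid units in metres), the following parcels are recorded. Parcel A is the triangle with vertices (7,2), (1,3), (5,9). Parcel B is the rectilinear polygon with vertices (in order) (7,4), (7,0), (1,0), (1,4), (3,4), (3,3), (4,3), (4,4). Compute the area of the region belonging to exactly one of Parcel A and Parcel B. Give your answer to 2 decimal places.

|Parcel A| = 20, |Parcel B| = 23, |Parcel A∩Parcel B| = 7.0952.
|Parcel A △ Parcel B| = |Parcel A| + |Parcel B| − 2·|Parcel A∩Parcel B| = 20 + 23 − 14.1905 = 28.81.

28.81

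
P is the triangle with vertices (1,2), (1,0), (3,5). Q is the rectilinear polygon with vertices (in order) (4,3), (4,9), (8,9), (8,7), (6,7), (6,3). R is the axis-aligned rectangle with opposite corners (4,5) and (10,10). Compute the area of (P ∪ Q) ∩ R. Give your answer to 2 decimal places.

12.00

The region (P ∪ Q) ∩ R is the polygon with vertices (4,9), (8,9), (8,7), (6,7), (6,5), (4,5).
By the shoelace formula its area is 12.00.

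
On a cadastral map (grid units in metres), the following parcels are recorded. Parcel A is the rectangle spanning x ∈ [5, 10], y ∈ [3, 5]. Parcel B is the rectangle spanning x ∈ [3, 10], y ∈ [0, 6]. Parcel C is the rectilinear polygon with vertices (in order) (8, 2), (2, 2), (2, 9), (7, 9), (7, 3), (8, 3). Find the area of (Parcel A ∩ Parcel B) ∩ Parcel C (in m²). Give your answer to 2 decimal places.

4.00

|Parcel A ∩ Parcel B| = 10.
|(Parcel A ∩ Parcel B) ∩ Parcel C| = 4.00.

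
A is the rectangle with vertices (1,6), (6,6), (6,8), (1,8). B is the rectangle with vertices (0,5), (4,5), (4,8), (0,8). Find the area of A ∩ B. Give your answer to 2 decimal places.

|A∩B|: x∈[1,4], y∈[6,8] → 3·2 = 6.

6.00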